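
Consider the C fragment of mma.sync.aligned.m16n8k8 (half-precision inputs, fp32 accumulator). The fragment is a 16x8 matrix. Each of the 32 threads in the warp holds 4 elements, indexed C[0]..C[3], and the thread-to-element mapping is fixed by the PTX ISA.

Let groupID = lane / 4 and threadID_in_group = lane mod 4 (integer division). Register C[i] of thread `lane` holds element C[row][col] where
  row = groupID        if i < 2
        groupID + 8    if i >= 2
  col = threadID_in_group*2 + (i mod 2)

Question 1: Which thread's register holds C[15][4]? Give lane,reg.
30,2

r=15⇒gr=7,Rb=1  c=4⇒th=2,odd=0
L=7*4+2=30  i=1*2+0=2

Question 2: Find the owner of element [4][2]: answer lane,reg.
17,0

r=4→G=4,rhi=0  c=2→T=1,p=0
L=4*4+1=17  i=0*2+0=0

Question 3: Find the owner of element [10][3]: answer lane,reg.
r: 10->gid=2,r8=1  c: 3->tid=1,i&1=1
L=2*4+1=9  i=1*2+1=3

9,3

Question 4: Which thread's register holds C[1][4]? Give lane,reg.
6,0

r: 1->gid=1,r8=0  c: 4->tid=2,i&1=0
L=1*4+2=6  i=0*2+0=0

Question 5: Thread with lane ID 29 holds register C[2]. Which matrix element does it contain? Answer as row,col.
29: g=7,t=1
[2] (7+8,1*2+0) = (15,2)

15,2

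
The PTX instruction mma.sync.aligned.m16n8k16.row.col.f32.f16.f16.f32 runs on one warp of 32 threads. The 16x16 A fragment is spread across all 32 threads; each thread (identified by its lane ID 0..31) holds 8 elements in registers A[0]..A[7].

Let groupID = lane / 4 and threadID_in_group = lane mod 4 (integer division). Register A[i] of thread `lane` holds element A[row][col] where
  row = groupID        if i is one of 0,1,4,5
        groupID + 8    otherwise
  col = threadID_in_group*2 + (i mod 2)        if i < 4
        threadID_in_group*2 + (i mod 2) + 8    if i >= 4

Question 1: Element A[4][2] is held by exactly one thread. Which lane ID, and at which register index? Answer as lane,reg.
17,0

r: 4->gid=4,r8=0  c: 2->c8=0,tid=1,i&1=0
L=4*4+1=17  i=0*4+0*2+0=0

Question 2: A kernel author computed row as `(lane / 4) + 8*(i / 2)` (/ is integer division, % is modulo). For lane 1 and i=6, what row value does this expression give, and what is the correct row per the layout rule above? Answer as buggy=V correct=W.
buggy=24 correct=8

`(lane / 4) + 8*(i / 2)`[1,6]->24
lane 1->1/4=0, 1 mod 4=1
i=6  r:0+8->8  c:2·1+0+8->10
row: 24 vs 8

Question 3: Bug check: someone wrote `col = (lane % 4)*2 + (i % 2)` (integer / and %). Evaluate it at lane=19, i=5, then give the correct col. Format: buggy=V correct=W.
`(lane % 4)*2 + (i % 2)`[19,5]=>7
lane 19: grp=4 (19/4), tig=3 (19%4)
i=5: r=4+0=4, c=3*2+1+8=15
col: 7 vs 15

buggy=7 correct=15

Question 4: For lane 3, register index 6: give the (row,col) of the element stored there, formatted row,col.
lane 3->3/4=0, 3 mod 4=3
i=6  r:0+8->8  c:2·3+0+8->14

8,14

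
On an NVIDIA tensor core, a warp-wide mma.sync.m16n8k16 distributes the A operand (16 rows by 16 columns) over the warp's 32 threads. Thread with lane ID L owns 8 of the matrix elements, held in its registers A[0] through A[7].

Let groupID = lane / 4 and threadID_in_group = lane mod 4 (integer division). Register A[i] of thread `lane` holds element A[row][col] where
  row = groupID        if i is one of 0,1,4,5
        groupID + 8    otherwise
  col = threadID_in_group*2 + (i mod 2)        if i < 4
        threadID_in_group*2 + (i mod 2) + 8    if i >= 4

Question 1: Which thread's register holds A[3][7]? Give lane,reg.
r: 3->gid=3,r8=0  c: 7->c8=0,tid=3,i&1=1
L=3*4+3=15  i=0*4+0*2+1=1

15,1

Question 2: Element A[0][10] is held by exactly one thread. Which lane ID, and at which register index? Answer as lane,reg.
r:0=>grp=0,rB=0  c:10=>cB=1,tig=1,lo=0
L=0*4+1=1  i=1*4+0*2+0=4

1,4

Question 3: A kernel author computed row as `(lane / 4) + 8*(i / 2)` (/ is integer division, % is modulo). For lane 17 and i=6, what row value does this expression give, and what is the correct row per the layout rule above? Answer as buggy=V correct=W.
buggy=28 correct=12

`(lane / 4) + 8*(i / 2)`[17,6]->28
lane 17: g=4 (17/4), t=1 (17%4)
i=6: r=4+8=12, c=1*2+0+8=10
row: 28 vs 12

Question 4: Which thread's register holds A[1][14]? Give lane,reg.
r=1→G=1,rhi=0  c=14→chi=1,T=3,p=0
L=1*4+3=7  i=1*4+0*2+0=4

7,4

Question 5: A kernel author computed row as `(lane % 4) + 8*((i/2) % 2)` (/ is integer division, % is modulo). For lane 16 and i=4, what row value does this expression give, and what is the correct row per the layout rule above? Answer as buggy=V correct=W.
buggy=0 correct=4

`(lane % 4) + 8*((i/2) % 2)`[16,4]->0
lane 16: g=4 (16/4), t=0 (16%4)
i=4: r=4+0=4, c=0*2+0+8=8
row: 0 vs 4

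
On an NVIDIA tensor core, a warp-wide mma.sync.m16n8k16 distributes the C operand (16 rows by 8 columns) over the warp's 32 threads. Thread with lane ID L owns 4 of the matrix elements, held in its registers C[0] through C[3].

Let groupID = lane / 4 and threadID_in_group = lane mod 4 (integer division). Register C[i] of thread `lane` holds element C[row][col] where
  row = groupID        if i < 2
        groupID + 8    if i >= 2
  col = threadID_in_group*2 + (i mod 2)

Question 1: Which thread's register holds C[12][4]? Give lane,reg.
r=12->g=4,rb=1  c=4->t=2,b0=0
L=4*4+2=18  i=1*2+0=2

18,2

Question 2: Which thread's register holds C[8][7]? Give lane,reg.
r: 8->gid=0,r8=1  c: 7->tid=3,i&1=1
L=0*4+3=3  i=1*2+1=3

3,3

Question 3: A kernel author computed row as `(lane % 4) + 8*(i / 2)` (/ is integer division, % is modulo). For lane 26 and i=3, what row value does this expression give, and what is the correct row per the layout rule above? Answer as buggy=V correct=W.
`(lane % 4) + 8*(i / 2)`[26,3]→10
26: G=6,T=2
[3] (6+8,2*2+1) = (14,5)
row: 10 vs 14

buggy=10 correct=14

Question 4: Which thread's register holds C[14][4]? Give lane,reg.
r=14->g=6,rb=1  c=4->t=2,b0=0
L=6*4+2=26  i=1*2+0=2

26,2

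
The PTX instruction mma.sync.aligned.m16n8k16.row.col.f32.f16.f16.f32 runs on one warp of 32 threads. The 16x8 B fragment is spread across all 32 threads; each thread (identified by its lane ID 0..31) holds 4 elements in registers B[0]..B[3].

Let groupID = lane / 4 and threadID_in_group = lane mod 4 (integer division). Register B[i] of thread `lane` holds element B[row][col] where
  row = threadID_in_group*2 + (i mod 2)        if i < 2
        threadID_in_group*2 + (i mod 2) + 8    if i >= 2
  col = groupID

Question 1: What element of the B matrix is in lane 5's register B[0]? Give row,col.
2,1

lane 5: gr=1 (5/4), th=1 (5%4)
i=0: r=1*2+0+0=2, c=gr=1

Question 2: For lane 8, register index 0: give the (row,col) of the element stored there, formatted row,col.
lane 8: G=2 (8/4), T=0 (8%4)
i=0: r=0*2+0+0=0, c=G=2

0,2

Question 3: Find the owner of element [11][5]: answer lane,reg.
c=5->g=5  r=11->rb=1,t=1,b0=1
L=5*4+1=21  i=1*2+1=3

21,3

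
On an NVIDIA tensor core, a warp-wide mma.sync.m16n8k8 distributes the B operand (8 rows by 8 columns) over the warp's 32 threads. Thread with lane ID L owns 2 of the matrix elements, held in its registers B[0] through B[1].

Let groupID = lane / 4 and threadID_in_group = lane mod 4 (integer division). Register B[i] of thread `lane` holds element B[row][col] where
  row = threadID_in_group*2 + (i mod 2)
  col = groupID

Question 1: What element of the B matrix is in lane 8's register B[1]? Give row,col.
1,2

L=8=>grp=8>>2=2, tig=8&3=0
[1]=>row 0·2+1=1  col grp=2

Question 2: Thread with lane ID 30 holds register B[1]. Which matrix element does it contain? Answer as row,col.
5,7

lane 30: grp=7 (30/4), tig=2 (30%4)
i=1: r=2*2+1=5, c=grp=7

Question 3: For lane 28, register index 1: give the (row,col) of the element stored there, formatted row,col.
1,7

L=28→G=28>>2=7, T=28&3=0
[1]→row 0·2+1=1  col G=7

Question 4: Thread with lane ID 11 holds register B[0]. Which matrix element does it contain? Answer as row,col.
6,2

11: grp=2,tig=3
[0] (3*2+0,2) = (6,2)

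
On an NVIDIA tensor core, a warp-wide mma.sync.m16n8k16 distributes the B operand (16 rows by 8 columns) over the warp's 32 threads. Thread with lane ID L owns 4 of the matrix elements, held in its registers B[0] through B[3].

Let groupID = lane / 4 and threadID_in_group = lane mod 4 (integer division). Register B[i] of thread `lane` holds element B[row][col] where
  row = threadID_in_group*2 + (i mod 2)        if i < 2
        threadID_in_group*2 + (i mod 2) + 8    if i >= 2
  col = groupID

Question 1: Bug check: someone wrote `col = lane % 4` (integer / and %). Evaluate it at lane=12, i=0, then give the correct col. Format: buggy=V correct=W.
`lane % 4`[12,0]->0
lane 12: gid=3 (12/4), tid=0 (12%4)
i=0: r=0*2+0+0=0, c=gid=3
col: 0 vs 3

buggy=0 correct=3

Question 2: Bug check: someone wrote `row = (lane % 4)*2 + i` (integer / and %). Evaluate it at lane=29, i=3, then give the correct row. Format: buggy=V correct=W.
buggy=5 correct=11

`(lane % 4)*2 + i`[29,3]→5
lane 29→29/4=7, 29 mod 4=1
i=3  r:2·1+1+8→11  c:7
row: 5 vs 11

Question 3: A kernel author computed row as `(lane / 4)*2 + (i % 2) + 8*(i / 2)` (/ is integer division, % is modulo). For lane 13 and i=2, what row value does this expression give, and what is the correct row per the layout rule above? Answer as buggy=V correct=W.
buggy=14 correct=10

`(lane / 4)*2 + (i % 2) + 8*(i / 2)`[13,2]⇒14
lane 13: gr=3 (13/4), th=1 (13%4)
i=2: r=1*2+0+8=10, c=gr=3
row: 14 vs 10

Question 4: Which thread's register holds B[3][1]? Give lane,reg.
c: 1->gid=1  r: 3->r8=0,tid=1,i&1=1
L=1*4+1=5  i=0*2+1=1

5,1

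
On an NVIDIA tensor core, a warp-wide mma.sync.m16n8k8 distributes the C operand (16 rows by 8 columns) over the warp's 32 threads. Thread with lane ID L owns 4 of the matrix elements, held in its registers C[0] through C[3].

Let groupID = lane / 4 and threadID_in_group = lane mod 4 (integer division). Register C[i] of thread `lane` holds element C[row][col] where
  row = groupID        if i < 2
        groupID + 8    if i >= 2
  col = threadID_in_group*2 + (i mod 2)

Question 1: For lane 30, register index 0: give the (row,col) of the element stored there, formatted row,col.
lane 30: gid=7 (30/4), tid=2 (30%4)
i=0: r=7+0=7, c=2*2+0=4

7,4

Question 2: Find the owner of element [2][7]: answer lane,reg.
11,1

r: 2->gid=2,r8=0  c: 7->tid=3,i&1=1
L=2*4+3=11  i=0*2+1=1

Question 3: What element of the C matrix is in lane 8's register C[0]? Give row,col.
2,0

lane 8→8/4=2, 8 mod 4=0
i=0  r:2+0→2  c:2·0+0→0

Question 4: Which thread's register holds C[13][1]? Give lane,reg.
20,3

r: 13->gid=5,r8=1  c: 1->tid=0,i&1=1
L=5*4+0=20  i=1*2+1=3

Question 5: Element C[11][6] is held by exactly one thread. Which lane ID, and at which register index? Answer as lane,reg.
r=11→G=3,rhi=1  c=6→T=3,p=0
L=3*4+3=15  i=1*2+0=2

15,2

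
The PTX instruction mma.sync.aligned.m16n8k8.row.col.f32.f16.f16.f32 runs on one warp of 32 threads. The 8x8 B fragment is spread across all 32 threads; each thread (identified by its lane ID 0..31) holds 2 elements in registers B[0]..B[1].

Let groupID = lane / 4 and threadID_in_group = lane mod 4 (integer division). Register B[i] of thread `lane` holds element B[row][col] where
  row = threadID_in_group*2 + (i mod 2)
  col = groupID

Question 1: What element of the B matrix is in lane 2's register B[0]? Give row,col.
4,0

lane 2: G=0 (2/4), T=2 (2%4)
i=0: r=2*2+0=4, c=G=0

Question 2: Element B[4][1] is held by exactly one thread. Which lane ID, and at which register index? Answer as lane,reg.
6,0

c=1→G=1  r=4→T=2,p=0
L=1*4+2=6  i=0=0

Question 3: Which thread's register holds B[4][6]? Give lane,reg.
26,0

c:6=>grp=6  r:4=>tig=2,lo=0
L=6*4+2=26  i=0=0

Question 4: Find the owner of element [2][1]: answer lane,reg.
c=1->g=1  r=2->t=1,b0=0
L=1*4+1=5  i=0=0

5,0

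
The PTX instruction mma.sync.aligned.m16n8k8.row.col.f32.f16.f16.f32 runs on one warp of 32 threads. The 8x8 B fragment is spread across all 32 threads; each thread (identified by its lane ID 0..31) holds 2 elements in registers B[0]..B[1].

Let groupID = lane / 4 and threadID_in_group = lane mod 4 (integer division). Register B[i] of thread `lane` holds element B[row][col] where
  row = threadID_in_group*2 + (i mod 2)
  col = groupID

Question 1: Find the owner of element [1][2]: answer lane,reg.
c=2→G=2  r=1→T=0,p=1
L=2*4+0=8  i=1=1

8,1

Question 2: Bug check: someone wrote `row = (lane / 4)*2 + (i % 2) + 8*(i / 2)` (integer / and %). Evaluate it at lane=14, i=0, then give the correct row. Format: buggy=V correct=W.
`(lane / 4)*2 + (i % 2) + 8*(i / 2)`[14,0]⇒6
lane 14: gr=3 (14/4), th=2 (14%4)
i=0: r=2*2+0=4, c=gr=3
row: 6 vs 4

buggy=6 correct=4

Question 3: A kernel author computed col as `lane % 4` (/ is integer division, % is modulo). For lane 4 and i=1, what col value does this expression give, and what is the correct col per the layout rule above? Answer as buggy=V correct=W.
`lane % 4`[4,1]=>0
lane 4: grp=1 (4/4), tig=0 (4%4)
i=1: r=0*2+1=1, c=grp=1
col: 0 vs 1

buggy=0 correct=1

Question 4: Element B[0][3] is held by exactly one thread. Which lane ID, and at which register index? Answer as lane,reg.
c=3→G=3  r=0→T=0,p=0
L=3*4+0=12  i=0=0

12,0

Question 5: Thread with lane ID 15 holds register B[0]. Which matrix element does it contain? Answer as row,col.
15: G=3,T=3
[0] (3*2+0,3) = (6,3)

6,3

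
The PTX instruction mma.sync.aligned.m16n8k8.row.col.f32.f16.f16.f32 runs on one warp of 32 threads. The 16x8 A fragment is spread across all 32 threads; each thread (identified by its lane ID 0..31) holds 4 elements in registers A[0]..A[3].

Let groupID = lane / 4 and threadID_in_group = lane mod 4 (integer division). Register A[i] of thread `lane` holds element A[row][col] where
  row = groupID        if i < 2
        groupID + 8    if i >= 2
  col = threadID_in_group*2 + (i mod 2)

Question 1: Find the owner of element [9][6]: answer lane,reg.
r=9→G=1,rhi=1  c=6→T=3,p=0
L=1*4+3=7  i=1*2+0=2

7,2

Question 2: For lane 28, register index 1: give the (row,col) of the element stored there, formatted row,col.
7,1

lane 28->28/4=7, 28 mod 4=0
i=1  r:7+0->7  c:2·0+1->1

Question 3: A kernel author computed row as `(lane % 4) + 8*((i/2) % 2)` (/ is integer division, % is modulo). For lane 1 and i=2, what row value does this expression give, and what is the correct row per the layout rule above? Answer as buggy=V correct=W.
buggy=9 correct=8

`(lane % 4) + 8*((i/2) % 2)`[1,2]→9
L=1→G=1>>2=0, T=1&3=1
[2]→row 0+8=8  col 1·2+0=2
row: 9 vs 8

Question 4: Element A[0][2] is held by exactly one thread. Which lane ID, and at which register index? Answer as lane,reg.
1,0

r=0→G=0,rhi=0  c=2→T=1,p=0
L=0*4+1=1  i=0*2+0=0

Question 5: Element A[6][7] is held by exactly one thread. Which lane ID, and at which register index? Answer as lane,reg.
27,1

r=6→G=6,rhi=0  c=7→T=3,p=1
L=6*4+3=27  i=0*2+1=1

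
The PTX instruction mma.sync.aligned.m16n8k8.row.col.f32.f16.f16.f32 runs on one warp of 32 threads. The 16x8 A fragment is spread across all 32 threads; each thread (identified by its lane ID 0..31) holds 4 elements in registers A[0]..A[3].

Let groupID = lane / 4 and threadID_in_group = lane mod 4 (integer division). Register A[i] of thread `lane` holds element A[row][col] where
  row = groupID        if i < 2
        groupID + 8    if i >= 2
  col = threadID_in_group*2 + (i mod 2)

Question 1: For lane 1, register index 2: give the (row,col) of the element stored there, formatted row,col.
L=1->g=1>>2=0, t=1&3=1
[2]->row 0+8=8  col 1·2+0=2

8,2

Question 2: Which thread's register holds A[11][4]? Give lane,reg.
r: 11->gid=3,r8=1  c: 4->tid=2,i&1=0
L=3*4+2=14  i=1*2+0=2

14,2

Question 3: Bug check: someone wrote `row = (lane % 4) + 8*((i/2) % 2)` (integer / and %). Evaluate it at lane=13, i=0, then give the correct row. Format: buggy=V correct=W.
buggy=1 correct=3

`(lane % 4) + 8*((i/2) % 2)`[13,0]=>1
lane 13=>13/4=3, 13 mod 4=1
i=0  r:3+0=>3  c:2·1+0=>2
row: 1 vs 3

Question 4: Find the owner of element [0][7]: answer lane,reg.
r=0⇒gr=0,Rb=0  c=7⇒th=3,odd=1
L=0*4+3=3  i=0*2+1=1

3,1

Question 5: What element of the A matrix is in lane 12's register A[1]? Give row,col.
3,1

L=12→G=12>>2=3, T=12&3=0
[1]→row 3+0=3  col 0·2+1=1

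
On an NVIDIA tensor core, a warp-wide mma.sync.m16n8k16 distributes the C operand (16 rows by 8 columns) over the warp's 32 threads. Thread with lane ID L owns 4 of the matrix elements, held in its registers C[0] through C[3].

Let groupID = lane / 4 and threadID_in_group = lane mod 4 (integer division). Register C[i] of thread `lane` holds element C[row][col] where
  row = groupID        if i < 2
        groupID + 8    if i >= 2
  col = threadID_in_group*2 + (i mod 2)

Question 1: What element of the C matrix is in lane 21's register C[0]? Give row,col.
lane 21: gid=5 (21/4), tid=1 (21%4)
i=0: r=5+0=5, c=1*2+0=2

5,2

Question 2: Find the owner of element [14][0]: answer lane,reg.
24,2

r=14→G=6,rhi=1  c=0→T=0,p=0
L=6*4+0=24  i=1*2+0=2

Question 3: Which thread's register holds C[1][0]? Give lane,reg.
r:1=>grp=1,rB=0  c:0=>tig=0,lo=0
L=1*4+0=4  i=0*2+0=0

4,0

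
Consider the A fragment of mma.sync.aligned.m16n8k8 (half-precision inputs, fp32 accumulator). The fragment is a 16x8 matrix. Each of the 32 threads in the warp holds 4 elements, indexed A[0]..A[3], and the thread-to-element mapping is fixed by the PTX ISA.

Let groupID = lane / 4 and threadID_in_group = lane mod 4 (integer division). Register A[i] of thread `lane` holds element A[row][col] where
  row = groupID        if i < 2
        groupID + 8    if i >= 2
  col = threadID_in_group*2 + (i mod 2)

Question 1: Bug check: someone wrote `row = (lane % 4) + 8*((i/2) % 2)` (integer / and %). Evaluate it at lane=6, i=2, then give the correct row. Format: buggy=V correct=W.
buggy=10 correct=9

`(lane % 4) + 8*((i/2) % 2)`[6,2]⇒10
lane 6⇒6/4=1, 6 mod 4=2
i=2  r:1+8⇒9  c:2·2+0⇒4
row: 10 vs 9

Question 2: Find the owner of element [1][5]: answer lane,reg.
6,1

r=1→G=1,rhi=0  c=5→T=2,p=1
L=1*4+2=6  i=0*2+1=1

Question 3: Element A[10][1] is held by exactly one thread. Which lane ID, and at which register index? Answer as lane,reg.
r:10=>grp=2,rB=1  c:1=>tig=0,lo=1
L=2*4+0=8  i=1*2+1=3

8,3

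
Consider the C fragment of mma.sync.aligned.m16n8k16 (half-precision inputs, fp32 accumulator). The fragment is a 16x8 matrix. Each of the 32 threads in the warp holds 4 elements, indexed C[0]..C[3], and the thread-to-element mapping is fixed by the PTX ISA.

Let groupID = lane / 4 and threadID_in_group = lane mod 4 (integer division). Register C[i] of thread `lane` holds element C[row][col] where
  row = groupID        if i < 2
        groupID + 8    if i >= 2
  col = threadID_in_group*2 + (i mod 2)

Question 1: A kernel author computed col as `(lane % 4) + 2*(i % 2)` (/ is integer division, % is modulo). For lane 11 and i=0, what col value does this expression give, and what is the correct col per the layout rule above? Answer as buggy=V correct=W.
`(lane % 4) + 2*(i % 2)`[11,0]->3
lane 11->11/4=2, 11 mod 4=3
i=0  r:2+0->2  c:2·3+0->6
col: 3 vs 6

buggy=3 correct=6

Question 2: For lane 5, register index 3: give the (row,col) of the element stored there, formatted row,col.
9,3

lane 5->5/4=1, 5 mod 4=1
i=3  r:1+8->9  c:2·1+1->3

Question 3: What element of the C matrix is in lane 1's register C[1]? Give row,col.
0,3

L=1->g=1>>2=0, t=1&3=1
[1]->row 0+0=0  col 1·2+1=3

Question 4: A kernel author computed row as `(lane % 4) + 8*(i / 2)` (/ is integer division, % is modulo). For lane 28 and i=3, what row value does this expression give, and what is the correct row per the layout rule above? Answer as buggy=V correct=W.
buggy=8 correct=15

`(lane % 4) + 8*(i / 2)`[28,3]->8
28: g=7,t=0
[3] (7+8,0*2+1) = (15,1)
row: 8 vs 15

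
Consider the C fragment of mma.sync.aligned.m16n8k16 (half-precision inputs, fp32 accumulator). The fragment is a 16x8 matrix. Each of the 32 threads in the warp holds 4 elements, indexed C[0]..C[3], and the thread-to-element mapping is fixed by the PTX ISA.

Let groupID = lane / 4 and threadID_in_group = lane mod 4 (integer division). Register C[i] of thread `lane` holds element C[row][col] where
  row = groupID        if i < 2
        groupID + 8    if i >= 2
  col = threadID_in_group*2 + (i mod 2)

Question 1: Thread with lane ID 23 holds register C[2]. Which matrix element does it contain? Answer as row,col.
13,6

23: g=5,t=3
[2] (5+8,3*2+0) = (13,6)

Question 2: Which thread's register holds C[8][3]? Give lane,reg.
1,3

r=8->g=0,rb=1  c=3->t=1,b0=1
L=0*4+1=1  i=1*2+1=3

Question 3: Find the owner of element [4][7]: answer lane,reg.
r: 4->gid=4,r8=0  c: 7->tid=3,i&1=1
L=4*4+3=19  i=0*2+1=1

19,1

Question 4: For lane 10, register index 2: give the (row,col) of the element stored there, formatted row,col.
10,4

lane 10: gr=2 (10/4), th=2 (10%4)
i=2: r=2+8=10, c=2*2+0=4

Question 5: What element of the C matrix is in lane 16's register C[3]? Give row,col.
lane 16: grp=4 (16/4), tig=0 (16%4)
i=3: r=4+8=12, c=0*2+1=1

12,1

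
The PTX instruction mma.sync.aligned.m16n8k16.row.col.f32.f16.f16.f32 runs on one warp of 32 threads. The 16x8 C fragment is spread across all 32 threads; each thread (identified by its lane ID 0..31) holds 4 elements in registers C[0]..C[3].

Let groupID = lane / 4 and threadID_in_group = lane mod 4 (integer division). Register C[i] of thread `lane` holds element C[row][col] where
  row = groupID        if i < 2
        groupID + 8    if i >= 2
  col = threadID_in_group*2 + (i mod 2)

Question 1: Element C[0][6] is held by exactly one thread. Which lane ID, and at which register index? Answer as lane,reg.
3,0

r:0=>grp=0,rB=0  c:6=>tig=3,lo=0
L=0*4+3=3  i=0*2+0=0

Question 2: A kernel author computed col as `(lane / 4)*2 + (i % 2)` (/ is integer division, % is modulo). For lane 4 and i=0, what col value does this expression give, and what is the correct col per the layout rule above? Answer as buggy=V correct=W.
`(lane / 4)*2 + (i % 2)`[4,0]=>2
lane 4=>4/4=1, 4 mod 4=0
i=0  r:1+0=>1  c:2·0+0=>0
col: 2 vs 0

buggy=2 correct=0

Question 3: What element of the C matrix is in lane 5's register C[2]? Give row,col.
9,2

lane 5->5/4=1, 5 mod 4=1
i=2  r:1+8->9  c:2·1+0->2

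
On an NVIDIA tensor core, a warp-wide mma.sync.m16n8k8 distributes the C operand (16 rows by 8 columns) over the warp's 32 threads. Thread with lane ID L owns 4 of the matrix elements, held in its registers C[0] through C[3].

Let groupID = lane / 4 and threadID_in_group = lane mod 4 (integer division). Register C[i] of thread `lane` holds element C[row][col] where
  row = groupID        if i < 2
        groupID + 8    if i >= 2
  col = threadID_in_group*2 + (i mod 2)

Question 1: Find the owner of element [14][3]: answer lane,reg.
25,3

r: 14->gid=6,r8=1  c: 3->tid=1,i&1=1
L=6*4+1=25  i=1*2+1=3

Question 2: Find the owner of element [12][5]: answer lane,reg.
18,3

r: 12->gid=4,r8=1  c: 5->tid=2,i&1=1
L=4*4+2=18  i=1*2+1=3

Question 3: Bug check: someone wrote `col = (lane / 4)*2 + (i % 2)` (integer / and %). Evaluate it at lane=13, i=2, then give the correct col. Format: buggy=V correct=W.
buggy=6 correct=2

`(lane / 4)*2 + (i % 2)`[13,2]->6
lane 13: g=3 (13/4), t=1 (13%4)
i=2: r=3+8=11, c=1*2+0=2
col: 6 vs 2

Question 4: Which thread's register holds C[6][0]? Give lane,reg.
r=6⇒gr=6,Rb=0  c=0⇒th=0,odd=0
L=6*4+0=24  i=0*2+0=0

24,0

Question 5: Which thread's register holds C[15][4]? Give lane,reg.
r=15→G=7,rhi=1  c=4→T=2,p=0
L=7*4+2=30  i=1*2+0=2

30,2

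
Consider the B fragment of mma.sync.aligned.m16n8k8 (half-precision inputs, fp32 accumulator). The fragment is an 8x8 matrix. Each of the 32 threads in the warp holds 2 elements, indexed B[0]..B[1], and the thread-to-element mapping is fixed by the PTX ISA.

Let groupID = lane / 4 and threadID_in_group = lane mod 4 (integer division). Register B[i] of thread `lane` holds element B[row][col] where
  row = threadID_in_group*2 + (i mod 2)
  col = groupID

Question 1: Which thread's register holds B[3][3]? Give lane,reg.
c=3⇒gr=3  r=3⇒th=1,odd=1
L=3*4+1=13  i=1=1

13,1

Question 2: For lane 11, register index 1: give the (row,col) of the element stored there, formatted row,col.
lane 11: G=2 (11/4), T=3 (11%4)
i=1: r=3*2+1=7, c=G=2

7,2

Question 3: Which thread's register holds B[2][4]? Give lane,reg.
c: 4->gid=4  r: 2->tid=1,i&1=0
L=4*4+1=17  i=0=0

17,0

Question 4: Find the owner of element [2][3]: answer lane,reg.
c=3⇒gr=3  r=2⇒th=1,odd=0
L=3*4+1=13  i=0=0

13,0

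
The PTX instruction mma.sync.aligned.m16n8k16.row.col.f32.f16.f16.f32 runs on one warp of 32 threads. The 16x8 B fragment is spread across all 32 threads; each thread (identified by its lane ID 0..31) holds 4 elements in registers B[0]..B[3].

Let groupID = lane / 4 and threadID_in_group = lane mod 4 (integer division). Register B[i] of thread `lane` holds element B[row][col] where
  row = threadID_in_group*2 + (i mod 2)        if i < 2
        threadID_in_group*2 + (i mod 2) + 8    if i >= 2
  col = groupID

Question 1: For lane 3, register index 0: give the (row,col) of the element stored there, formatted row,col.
lane 3=>3/4=0, 3 mod 4=3
i=0  r:2·3+0+0=>6  c:0

6,0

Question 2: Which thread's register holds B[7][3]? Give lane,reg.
15,1

c=3→G=3  r=7→rhi=0,T=3,p=1
L=3*4+3=15  i=0*2+1=1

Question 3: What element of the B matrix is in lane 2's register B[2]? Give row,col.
2: g=0,t=2
[2] (2*2+0+8,0) = (12,0)

12,0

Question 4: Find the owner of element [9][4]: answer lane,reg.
16,3

c: 4->gid=4  r: 9->r8=1,tid=0,i&1=1
L=4*4+0=16  i=1*2+1=3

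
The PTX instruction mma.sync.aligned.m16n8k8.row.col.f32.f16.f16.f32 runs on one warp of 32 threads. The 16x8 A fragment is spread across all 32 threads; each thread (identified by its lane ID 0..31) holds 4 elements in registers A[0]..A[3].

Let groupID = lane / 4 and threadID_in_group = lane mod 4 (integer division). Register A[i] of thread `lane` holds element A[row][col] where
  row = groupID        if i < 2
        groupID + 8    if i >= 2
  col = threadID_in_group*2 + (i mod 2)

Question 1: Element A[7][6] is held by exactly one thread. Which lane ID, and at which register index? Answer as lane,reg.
31,0

r=7→G=7,rhi=0  c=6→T=3,p=0
L=7*4+3=31  i=0*2+0=0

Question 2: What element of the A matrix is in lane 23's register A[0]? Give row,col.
5,6

23: G=5,T=3
[0] (5+0,3*2+0) = (5,6)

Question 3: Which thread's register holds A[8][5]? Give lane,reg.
r=8→G=0,rhi=1  c=5→T=2,p=1
L=0*4+2=2  i=1*2+1=3

2,3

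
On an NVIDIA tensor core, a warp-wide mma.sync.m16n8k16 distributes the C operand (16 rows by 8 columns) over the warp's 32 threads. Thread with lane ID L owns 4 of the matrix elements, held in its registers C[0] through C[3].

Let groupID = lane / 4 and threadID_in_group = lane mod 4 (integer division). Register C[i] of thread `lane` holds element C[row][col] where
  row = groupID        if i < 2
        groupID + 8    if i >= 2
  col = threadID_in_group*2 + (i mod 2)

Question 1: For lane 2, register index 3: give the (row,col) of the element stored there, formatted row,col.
2: gid=0,tid=2
[3] (0+8,2*2+1) = (8,5)

8,5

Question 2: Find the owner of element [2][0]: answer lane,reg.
8,0

r=2->g=2,rb=0  c=0->t=0,b0=0
L=2*4+0=8  i=0*2+0=0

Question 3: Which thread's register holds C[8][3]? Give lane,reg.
r:8=>grp=0,rB=1  c:3=>tig=1,lo=1
L=0*4+1=1  i=1*2+1=3

1,3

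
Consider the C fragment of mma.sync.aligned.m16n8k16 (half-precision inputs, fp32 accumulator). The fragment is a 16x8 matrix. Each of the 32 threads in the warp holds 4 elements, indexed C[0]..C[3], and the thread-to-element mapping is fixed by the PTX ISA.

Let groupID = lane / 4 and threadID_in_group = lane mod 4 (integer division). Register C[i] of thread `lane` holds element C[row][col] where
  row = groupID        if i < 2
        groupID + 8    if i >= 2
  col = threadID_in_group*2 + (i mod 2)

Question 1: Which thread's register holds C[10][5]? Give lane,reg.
10,3

r: 10->gid=2,r8=1  c: 5->tid=2,i&1=1
L=2*4+2=10  i=1*2+1=3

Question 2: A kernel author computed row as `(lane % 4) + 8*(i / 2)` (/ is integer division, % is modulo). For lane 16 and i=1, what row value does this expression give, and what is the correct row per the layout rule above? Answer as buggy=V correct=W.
buggy=0 correct=4

`(lane % 4) + 8*(i / 2)`[16,1]->0
lane 16->16/4=4, 16 mod 4=0
i=1  r:4+0->4  c:2·0+1->1
row: 0 vs 4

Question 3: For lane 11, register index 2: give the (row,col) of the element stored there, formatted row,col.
lane 11->11/4=2, 11 mod 4=3
i=2  r:2+8->10  c:2·3+0->6

10,6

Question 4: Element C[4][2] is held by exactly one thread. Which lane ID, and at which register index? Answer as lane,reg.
r:4=>grp=4,rB=0  c:2=>tig=1,lo=0
L=4*4+1=17  i=0*2+0=0

17,0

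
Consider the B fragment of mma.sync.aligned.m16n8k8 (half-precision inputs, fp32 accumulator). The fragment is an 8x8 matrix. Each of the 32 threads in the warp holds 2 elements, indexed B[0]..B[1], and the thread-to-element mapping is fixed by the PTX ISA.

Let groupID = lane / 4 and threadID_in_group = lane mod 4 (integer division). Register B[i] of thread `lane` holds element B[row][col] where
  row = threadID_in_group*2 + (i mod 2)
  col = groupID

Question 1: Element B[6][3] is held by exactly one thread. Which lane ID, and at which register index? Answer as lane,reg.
c=3->g=3  r=6->t=3,b0=0
L=3*4+3=15  i=0=0

15,0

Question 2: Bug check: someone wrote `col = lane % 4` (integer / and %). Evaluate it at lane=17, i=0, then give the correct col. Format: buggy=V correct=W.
buggy=1 correct=4

`lane % 4`[17,0]⇒1
lane 17: gr=4 (17/4), th=1 (17%4)
i=0: r=1*2+0=2, c=gr=4
col: 1 vs 4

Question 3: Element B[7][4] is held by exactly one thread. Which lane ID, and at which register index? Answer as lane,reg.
19,1

c:4=>grp=4  r:7=>tig=3,lo=1
L=4*4+3=19  i=1=1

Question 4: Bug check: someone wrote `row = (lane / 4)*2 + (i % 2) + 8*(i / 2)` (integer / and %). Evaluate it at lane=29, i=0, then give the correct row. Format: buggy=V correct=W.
buggy=14 correct=2

`(lane / 4)*2 + (i % 2) + 8*(i / 2)`[29,0]→14
29: G=7,T=1
[0] (1*2+0,7) = (2,7)
row: 14 vs 2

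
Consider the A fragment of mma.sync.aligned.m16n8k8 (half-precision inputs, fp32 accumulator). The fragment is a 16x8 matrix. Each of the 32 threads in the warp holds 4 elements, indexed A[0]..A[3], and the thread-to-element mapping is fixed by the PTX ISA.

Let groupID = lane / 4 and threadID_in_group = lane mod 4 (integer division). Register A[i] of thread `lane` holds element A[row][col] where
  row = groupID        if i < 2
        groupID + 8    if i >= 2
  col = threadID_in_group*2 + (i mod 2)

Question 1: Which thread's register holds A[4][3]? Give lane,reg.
17,1

r: 4->gid=4,r8=0  c: 3->tid=1,i&1=1
L=4*4+1=17  i=0*2+1=1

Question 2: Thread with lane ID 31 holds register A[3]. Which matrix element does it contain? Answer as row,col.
lane 31=>31/4=7, 31 mod 4=3
i=3  r:7+8=>15  c:2·3+1=>7

15,7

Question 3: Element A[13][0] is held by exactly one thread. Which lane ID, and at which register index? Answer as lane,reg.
r=13⇒gr=5,Rb=1  c=0⇒th=0,odd=0
L=5*4+0=20  i=1*2+0=2

20,2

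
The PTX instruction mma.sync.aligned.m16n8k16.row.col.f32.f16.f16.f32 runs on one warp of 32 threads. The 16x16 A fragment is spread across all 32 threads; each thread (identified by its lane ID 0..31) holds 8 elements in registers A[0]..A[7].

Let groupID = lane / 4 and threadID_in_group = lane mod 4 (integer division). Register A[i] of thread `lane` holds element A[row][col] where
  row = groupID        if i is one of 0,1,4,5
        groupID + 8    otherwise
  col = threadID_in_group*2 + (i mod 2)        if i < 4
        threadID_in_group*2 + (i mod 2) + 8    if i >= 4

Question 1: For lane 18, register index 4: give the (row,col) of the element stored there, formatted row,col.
4,12

lane 18: grp=4 (18/4), tig=2 (18%4)
i=4: r=4+0=4, c=2*2+0+8=12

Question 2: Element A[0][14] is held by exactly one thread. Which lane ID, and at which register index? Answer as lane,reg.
3,4

r:0=>grp=0,rB=0  c:14=>cB=1,tig=3,lo=0
L=0*4+3=3  i=1*4+0*2+0=4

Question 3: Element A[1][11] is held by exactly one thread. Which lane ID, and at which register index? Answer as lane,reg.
5,5

r=1⇒gr=1,Rb=0  c=11⇒Cb=1,th=1,odd=1
L=1*4+1=5  i=1*4+0*2+1=5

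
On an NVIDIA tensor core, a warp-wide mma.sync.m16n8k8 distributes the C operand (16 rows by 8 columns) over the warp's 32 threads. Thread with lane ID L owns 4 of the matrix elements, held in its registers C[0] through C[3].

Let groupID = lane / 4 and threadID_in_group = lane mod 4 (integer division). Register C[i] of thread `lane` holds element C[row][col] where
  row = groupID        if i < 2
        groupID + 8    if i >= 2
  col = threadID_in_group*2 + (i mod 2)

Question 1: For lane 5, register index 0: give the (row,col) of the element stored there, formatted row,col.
1,2

lane 5->5/4=1, 5 mod 4=1
i=0  r:1+0->1  c:2·1+0->2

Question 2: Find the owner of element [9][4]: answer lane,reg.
6,2

r: 9->gid=1,r8=1  c: 4->tid=2,i&1=0
L=1*4+2=6  i=1*2+0=2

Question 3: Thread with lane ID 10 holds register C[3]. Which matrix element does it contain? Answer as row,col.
10,5

10: G=2,T=2
[3] (2+8,2*2+1) = (10,5)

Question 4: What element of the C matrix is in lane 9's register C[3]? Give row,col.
L=9->g=9>>2=2, t=9&3=1
[3]->row 2+8=10  col 1·2+1=3

10,3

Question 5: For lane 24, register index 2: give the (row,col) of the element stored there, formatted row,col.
lane 24: grp=6 (24/4), tig=0 (24%4)
i=2: r=6+8=14, c=0*2+0=0

14,0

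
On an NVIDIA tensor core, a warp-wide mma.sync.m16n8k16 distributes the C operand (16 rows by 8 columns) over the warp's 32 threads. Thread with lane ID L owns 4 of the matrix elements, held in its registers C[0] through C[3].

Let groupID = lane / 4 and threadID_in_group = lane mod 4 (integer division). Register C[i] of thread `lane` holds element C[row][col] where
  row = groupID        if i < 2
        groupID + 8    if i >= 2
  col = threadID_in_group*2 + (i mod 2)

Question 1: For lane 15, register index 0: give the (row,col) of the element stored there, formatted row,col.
3,6

15: grp=3,tig=3
[0] (3+0,3*2+0) = (3,6)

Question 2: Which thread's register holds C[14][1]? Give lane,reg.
24,3

r=14⇒gr=6,Rb=1  c=1⇒th=0,odd=1
L=6*4+0=24  i=1*2+1=3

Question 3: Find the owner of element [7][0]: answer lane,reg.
r=7⇒gr=7,Rb=0  c=0⇒th=0,odd=0
L=7*4+0=28  i=0*2+0=0

28,0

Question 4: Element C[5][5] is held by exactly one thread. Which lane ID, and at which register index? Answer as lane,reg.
r=5⇒gr=5,Rb=0  c=5⇒th=2,odd=1
L=5*4+2=22  i=0*2+1=1

22,1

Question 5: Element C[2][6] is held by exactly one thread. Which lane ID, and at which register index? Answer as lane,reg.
r: 2->gid=2,r8=0  c: 6->tid=3,i&1=0
L=2*4+3=11  i=0*2+0=0

11,0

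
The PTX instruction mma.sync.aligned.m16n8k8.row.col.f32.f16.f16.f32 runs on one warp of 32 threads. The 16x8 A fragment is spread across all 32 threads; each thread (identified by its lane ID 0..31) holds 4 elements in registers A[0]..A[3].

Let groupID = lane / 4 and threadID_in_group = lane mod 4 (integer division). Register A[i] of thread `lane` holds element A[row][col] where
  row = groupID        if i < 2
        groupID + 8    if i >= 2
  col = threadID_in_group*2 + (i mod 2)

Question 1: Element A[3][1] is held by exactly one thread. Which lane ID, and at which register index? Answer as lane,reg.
r:3=>grp=3,rB=0  c:1=>tig=0,lo=1
L=3*4+0=12  i=0*2+1=1

12,1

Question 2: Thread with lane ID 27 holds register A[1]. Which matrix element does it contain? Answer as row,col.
L=27→G=27>>2=6, T=27&3=3
[1]→row 6+0=6  col 3·2+1=7

6,7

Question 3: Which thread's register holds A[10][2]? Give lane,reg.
r=10→G=2,rhi=1  c=2→T=1,p=0
L=2*4+1=9  i=1*2+0=2

9,2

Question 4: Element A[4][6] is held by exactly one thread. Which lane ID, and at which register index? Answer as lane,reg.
19,0

r=4⇒gr=4,Rb=0  c=6⇒th=3,odd=0
L=4*4+3=19  i=0*2+0=0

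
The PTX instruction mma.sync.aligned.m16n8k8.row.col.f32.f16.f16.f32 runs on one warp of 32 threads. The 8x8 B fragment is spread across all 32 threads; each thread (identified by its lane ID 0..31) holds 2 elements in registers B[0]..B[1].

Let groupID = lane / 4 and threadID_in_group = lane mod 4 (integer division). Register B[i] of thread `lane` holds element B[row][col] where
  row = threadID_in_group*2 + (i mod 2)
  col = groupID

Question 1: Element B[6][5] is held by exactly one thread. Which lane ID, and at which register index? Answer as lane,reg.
c=5->g=5  r=6->t=3,b0=0
L=5*4+3=23  i=0=0

23,0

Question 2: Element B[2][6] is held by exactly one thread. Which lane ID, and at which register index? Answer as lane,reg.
25,0

c=6⇒gr=6  r=2⇒th=1,odd=0
L=6*4+1=25  i=0=0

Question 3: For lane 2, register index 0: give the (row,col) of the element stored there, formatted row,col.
lane 2→2/4=0, 2 mod 4=2
i=0  r:2·2+0→4  c:0

4,0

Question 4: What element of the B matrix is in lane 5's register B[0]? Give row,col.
2,1

lane 5: grp=1 (5/4), tig=1 (5%4)
i=0: r=1*2+0=2, c=grp=1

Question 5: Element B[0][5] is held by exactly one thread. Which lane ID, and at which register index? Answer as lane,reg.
c=5⇒gr=5  r=0⇒th=0,odd=0
L=5*4+0=20  i=0=0

20,0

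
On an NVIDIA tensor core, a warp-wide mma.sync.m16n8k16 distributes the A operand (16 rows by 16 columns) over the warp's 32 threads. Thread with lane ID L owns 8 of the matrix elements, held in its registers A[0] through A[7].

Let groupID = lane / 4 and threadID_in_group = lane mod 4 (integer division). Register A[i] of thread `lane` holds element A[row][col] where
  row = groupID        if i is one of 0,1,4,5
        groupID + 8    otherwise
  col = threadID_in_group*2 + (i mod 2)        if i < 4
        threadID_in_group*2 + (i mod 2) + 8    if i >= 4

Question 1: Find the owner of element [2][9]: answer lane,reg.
8,5

r=2->g=2,rb=0  c=9->cb=1,t=0,b0=1
L=2*4+0=8  i=1*4+0*2+1=5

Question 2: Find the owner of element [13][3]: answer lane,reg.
21,3

r=13->g=5,rb=1  c=3->cb=0,t=1,b0=1
L=5*4+1=21  i=0*4+1*2+1=3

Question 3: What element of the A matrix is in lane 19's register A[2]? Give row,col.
12,6

lane 19⇒19/4=4, 19 mod 4=3
i=2  r:4+8⇒12  c:2·3+0+0⇒6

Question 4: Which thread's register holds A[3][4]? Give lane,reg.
r=3⇒gr=3,Rb=0  c=4⇒Cb=0,th=2,odd=0
L=3*4+2=14  i=0*4+0*2+0=0

14,0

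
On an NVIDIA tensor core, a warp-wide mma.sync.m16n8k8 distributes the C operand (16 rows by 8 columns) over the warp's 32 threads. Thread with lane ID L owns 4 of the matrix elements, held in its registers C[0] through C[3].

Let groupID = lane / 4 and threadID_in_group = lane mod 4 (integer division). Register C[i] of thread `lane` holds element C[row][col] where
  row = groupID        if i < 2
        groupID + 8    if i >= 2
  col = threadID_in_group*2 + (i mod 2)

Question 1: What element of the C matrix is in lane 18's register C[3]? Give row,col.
12,5

18: G=4,T=2
[3] (4+8,2*2+1) = (12,5)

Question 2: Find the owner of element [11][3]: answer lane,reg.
r:11=>grp=3,rB=1  c:3=>tig=1,lo=1
L=3*4+1=13  i=1*2+1=3

13,3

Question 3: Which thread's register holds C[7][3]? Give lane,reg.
29,1

r=7→G=7,rhi=0  c=3→T=1,p=1
L=7*4+1=29  i=0*2+1=1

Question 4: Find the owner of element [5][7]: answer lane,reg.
23,1

r=5->g=5,rb=0  c=7->t=3,b0=1
L=5*4+3=23  i=0*2+1=1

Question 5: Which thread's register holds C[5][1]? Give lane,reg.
r=5→G=5,rhi=0  c=1→T=0,p=1
L=5*4+0=20  i=0*2+1=1

20,1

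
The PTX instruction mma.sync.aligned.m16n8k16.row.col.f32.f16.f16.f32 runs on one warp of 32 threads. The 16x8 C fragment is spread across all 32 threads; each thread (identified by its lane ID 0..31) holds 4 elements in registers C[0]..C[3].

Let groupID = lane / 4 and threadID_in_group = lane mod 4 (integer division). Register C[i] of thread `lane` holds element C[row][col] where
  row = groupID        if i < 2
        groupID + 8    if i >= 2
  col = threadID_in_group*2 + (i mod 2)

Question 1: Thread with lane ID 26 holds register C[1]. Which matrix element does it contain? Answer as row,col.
6,5

L=26=>grp=26>>2=6, tig=26&3=2
[1]=>row 6+0=6  col 2·2+1=5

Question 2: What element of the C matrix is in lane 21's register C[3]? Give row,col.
13,3

lane 21: grp=5 (21/4), tig=1 (21%4)
i=3: r=5+8=13, c=1*2+1=3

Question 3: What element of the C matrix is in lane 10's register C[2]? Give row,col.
10,4

lane 10: G=2 (10/4), T=2 (10%4)
i=2: r=2+8=10, c=2*2+0=4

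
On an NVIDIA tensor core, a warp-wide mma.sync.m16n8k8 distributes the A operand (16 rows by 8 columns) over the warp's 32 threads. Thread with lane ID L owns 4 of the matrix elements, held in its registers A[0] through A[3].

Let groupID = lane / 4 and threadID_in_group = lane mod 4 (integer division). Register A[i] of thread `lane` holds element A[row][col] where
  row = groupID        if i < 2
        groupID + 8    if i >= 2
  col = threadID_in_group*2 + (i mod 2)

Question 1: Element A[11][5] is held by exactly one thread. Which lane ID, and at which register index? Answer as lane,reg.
14,3

r:11=>grp=3,rB=1  c:5=>tig=2,lo=1
L=3*4+2=14  i=1*2+1=3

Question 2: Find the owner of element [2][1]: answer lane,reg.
8,1

r=2->g=2,rb=0  c=1->t=0,b0=1
L=2*4+0=8  i=0*2+1=1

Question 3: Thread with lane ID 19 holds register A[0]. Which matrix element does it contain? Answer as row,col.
4,6

lane 19: gid=4 (19/4), tid=3 (19%4)
i=0: r=4+0=4, c=3*2+0=6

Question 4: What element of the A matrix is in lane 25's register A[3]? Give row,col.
14,3

25: g=6,t=1
[3] (6+8,1*2+1) = (14,3)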